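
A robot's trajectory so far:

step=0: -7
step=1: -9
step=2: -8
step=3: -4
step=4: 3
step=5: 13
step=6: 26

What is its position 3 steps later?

83

First differences are -2, +1, +4, +7, +10, +13; their common second difference is +3 (constant acceleration).
step 7: 26 + 16 → 42
step 8: 42 + 19 → 61
step 9: 61 + 22 → 83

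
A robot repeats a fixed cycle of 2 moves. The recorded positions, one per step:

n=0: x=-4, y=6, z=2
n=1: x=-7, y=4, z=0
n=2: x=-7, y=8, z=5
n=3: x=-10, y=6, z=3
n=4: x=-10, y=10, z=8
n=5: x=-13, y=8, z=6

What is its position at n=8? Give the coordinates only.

Step-to-step displacements: (-3, -2, -2), (+0, +4, +5), (-3, -2, -2), (+0, +4, +5), (-3, -2, -2) — a repeating cycle of length 2.
step 6: apply (+0, +4, +5) → x=-13, y=12, z=11
step 7: apply (-3, -2, -2) → x=-16, y=10, z=9
step 8: apply (+0, +4, +5) → x=-16, y=14, z=14

x=-16, y=14, z=14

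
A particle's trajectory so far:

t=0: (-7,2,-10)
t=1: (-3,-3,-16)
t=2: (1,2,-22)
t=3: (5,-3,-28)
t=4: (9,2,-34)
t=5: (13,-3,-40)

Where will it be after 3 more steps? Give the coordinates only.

The first coordinate changes by +4 each step, so at step 8 it is -7 + 8·(4) = 25.
The second coordinate repeats the cycle [2, -3] with period 2; step 8 mod 2 = 0, giving 2.
The third coordinate changes by -6 each step, so at step 8 it is -10 + 8·(-6) = -58.

(25,2,-58)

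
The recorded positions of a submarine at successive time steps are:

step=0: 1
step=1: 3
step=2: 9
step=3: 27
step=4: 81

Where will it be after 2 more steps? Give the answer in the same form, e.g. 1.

729

Consecutive displacements +2, +6, +18, +54 scale by a factor of 3 each step.
step 5: 81 + 162 → 243
step 6: 243 + 486 → 729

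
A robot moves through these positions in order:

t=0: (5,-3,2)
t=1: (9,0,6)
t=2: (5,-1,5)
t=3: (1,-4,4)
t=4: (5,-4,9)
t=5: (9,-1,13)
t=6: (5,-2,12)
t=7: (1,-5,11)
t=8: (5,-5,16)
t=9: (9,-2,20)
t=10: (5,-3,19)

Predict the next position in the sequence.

Differencing gives (+4,+3,+4), (-4,-1,-1), (-4,-3,-1), (+4,+0,+5), (+4,+3,+4), (-4,-1,-1), (-4,-3,-1), (+4,+0,+5), (+4,+3,+4), (-4,-1,-1). This is the pattern (+4,+3,+4), (-4,-1,-1), (-4,-3,-1), (+4,+0,+5) repeated.
step 11: apply (-4,-3,-1) → (1,-6,18)

(1,-6,18)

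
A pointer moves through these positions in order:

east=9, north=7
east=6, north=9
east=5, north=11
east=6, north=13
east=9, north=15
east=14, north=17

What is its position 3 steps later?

First differences are (-3, +2), (-1, +2), (+1, +2), (+3, +2), (+5, +2); their common second difference is (+2, +0) (constant acceleration).
step 6: east=14, north=17 + (+7, +2) → east=21, north=19
step 7: east=21, north=19 + (+9, +2) → east=30, north=21
step 8: east=30, north=21 + (+11, +2) → east=41, north=23

east=41, north=23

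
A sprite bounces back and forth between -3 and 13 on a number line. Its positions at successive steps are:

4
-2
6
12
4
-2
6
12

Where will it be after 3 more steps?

6

The value reflects between -3 and 13, moving 8 per step.
  step 8: 12 → 4
  step 9: 4 → -2
  step 10: -2 → 6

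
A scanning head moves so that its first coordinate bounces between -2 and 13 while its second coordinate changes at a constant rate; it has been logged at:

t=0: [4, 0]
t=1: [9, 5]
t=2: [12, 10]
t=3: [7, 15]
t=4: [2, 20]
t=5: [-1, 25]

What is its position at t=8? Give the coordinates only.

The first coordinate travels 5 per step and bounces off the walls at -2 and 13.
  step 6: -1 → 4
  step 7: 4 → 9
  step 8: 9 → 12
The second coordinate changes by +5 each step: at step 8 it is 40.

[12, 40]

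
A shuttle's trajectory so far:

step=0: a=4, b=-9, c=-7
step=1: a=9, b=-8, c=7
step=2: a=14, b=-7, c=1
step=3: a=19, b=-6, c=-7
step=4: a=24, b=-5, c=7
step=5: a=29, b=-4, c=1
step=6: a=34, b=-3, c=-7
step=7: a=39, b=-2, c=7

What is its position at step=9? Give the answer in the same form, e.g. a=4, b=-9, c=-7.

a=49, b=0, c=-7

The a coordinate changes by +5 each step, so at step 9 it is 4 + 9·(5) = 49.
The b coordinate changes by +1 each step, so at step 9 it is -9 + 9·(1) = 0.
The c coordinate repeats the cycle [-7, 7, 1] with period 3; step 9 mod 3 = 0, giving -7.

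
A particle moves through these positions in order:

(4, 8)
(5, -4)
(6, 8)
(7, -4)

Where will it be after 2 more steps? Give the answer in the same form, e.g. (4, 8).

(9, -4)

First: linear, +1 per step → 9 at step 5.
Second: cycles through 8, -4 every 2 steps. Step 5 lands at position 1 of the cycle → -4.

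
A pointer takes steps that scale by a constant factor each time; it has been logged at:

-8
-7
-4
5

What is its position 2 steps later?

113

Step-to-step displacements: +1, +3, +9; each is 3× the previous.
step 4: 5 + 27 → 32
step 5: 32 + 81 → 113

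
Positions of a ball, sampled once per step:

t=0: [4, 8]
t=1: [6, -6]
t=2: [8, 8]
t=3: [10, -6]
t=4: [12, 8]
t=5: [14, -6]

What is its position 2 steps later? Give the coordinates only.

[18, -6]

First: linear, +2 per step → 18 at step 7.
Second: cycles through 8, -6 every 2 steps. Step 7 lands at position 1 of the cycle → -6.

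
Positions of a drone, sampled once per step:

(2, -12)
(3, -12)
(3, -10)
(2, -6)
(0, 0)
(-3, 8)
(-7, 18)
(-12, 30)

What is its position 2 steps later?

(-25, 60)

Taking differences between consecutive positions: (+1, +0), (+0, +2), (-1, +4), (-2, +6), (-3, +8), (-4, +10), (-5, +12). These grow by (-1, +2) each step.
step 8: (-12, 30) + (-6, +14) → (-18, 44)
step 9: (-18, 44) + (-7, +16) → (-25, 60)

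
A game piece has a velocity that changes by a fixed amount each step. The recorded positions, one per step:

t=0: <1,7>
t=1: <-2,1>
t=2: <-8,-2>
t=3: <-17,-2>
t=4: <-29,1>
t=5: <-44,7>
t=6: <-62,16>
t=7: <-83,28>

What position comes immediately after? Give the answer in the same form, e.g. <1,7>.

<-107,43>

Successive displacements: <-3,-6>, <-6,-3>, <-9,+0>, <-12,+3>, <-15,+6>, <-18,+9>, <-21,+12> — each changes by <-3,+3>.
step 8: <-83,28> + <-24,+15> → <-107,43>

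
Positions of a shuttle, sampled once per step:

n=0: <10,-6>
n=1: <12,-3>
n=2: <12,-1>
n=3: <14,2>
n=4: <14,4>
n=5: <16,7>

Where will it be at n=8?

<18,14>

The moves between consecutive positions are <+2,+3>, <+0,+2>, <+2,+3>, <+0,+2>, <+2,+3>; they repeat the 2-cycle [<+2,+3>, <+0,+2>].
step 6: apply <+0,+2> → <16,9>
step 7: apply <+2,+3> → <18,12>
step 8: apply <+0,+2> → <18,14>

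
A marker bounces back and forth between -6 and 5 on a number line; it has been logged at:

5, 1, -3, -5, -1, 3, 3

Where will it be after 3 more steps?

-3

The value travels 4 per step and bounces off the walls at -6 and 5.
  step 7: 3 → -1
  step 8: -1 → -5
  step 9: -5 → -3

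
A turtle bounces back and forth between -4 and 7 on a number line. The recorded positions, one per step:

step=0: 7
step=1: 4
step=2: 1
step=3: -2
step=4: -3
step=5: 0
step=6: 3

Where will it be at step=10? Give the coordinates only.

The value travels 3 per step and bounces off the walls at -4 and 7.
  step 7: 3 → 6
  step 8: 6 → 5
  step 9: 5 → 2
  step 10: 2 → -1

-1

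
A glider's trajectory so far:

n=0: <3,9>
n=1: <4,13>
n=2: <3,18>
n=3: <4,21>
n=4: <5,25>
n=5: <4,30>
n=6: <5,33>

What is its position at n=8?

The moves between consecutive positions are <+1,+4>, <-1,+5>, <+1,+3>, <+1,+4>, <-1,+5>, <+1,+3>; they repeat the 3-cycle [<+1,+4>, <-1,+5>, <+1,+3>].
step 7: apply <+1,+4> → <6,37>
step 8: apply <-1,+5> → <5,42>

<5,42>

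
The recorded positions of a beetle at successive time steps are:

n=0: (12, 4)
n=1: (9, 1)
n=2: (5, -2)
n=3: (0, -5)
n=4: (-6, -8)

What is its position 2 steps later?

(-21, -14)

Successive displacements: (-3, -3), (-4, -3), (-5, -3), (-6, -3) — each changes by (-1, +0).
step 5: (-6, -8) + (-7, -3) → (-13, -11)
step 6: (-13, -11) + (-8, -3) → (-21, -14)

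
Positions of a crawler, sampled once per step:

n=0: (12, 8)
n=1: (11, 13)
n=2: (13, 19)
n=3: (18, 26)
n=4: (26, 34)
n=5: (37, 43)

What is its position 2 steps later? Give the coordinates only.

Taking differences between consecutive positions: (-1, +5), (+2, +6), (+5, +7), (+8, +8), (+11, +9). These grow by (+3, +1) each step.
step 6: (37, 43) + (+14, +10) → (51, 53)
step 7: (51, 53) + (+17, +11) → (68, 64)

(68, 64)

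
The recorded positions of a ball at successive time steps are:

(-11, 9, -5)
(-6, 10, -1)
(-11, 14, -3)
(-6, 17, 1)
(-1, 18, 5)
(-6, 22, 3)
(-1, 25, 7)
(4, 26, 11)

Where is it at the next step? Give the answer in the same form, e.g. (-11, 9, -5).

(-1, 30, 9)

Step-to-step displacements: (+5, +1, +4), (-5, +4, -2), (+5, +3, +4), (+5, +1, +4), (-5, +4, -2), (+5, +3, +4), (+5, +1, +4) — a repeating cycle of length 3.
step 8: apply (-5, +4, -2) → (-1, 30, 9)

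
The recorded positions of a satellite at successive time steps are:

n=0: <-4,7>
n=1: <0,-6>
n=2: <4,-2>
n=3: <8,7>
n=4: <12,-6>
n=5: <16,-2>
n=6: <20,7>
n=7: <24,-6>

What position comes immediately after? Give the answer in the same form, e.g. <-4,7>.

First: linear, +4 per step → 28 at step 8.
Second: cycles through 7, -6, -2 every 3 steps. Step 8 lands at position 2 of the cycle → -2.

<28,-2>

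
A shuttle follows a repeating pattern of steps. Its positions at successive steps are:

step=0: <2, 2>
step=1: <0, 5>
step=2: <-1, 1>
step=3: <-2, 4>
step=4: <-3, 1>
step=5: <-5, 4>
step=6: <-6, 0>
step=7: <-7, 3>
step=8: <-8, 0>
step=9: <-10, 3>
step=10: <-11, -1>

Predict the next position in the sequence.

Step-to-step displacements: <-2, +3>, <-1, -4>, <-1, +3>, <-1, -3>, <-2, +3>, <-1, -4>, <-1, +3>, <-1, -3>, <-2, +3>, <-1, -4> — a repeating cycle of length 4.
step 11: apply <-1, +3> → <-12, 2>

<-12, 2>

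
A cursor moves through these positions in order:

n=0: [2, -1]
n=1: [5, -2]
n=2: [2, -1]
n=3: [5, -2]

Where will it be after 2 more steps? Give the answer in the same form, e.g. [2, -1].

[5, -2]

Step-to-step displacements: [+3, -1], [-3, +1], [+3, -1]; each is -1× the previous.
step 4: [5, -2] + [-3, +1] → [2, -1]
step 5: [2, -1] + [+3, -1] → [5, -2]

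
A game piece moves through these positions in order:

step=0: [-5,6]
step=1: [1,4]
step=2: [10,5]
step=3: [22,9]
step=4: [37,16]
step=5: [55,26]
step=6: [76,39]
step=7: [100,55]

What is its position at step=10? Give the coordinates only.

Successive displacements: [+6,-2], [+9,+1], [+12,+4], [+15,+7], [+18,+10], [+21,+13], [+24,+16] — each changes by [+3,+3].
step 8: [100,55] + [+27,+19] → [127,74]
step 9: [127,74] + [+30,+22] → [157,96]
step 10: [157,96] + [+33,+25] → [190,121]

[190,121]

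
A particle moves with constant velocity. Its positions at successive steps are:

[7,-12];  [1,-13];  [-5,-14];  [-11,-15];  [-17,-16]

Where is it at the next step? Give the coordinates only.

Constant displacement of [-6,-1] per step.
step 5: [-17,-16] + [-6,-1] → [-23,-17]

[-23,-17]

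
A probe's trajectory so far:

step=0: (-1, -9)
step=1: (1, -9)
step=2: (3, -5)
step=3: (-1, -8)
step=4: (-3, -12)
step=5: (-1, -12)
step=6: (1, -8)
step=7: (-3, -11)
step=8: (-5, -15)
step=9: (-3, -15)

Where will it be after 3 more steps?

(-7, -18)

Differencing gives (+2, +0), (+2, +4), (-4, -3), (-2, -4), (+2, +0), (+2, +4), (-4, -3), (-2, -4), (+2, +0). This is the pattern (+2, +0), (+2, +4), (-4, -3), (-2, -4) repeated.
step 10: apply (+2, +4) → (-1, -11)
step 11: apply (-4, -3) → (-5, -14)
step 12: apply (-2, -4) → (-7, -18)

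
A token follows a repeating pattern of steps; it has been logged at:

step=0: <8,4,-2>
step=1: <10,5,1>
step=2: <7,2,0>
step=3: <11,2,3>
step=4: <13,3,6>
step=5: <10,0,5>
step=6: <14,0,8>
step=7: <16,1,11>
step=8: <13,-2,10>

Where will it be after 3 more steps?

Step-to-step displacements: <+2,+1,+3>, <-3,-3,-1>, <+4,+0,+3>, <+2,+1,+3>, <-3,-3,-1>, <+4,+0,+3>, <+2,+1,+3>, <-3,-3,-1> — a repeating cycle of length 3.
step 9: apply <+4,+0,+3> → <17,-2,13>
step 10: apply <+2,+1,+3> → <19,-1,16>
step 11: apply <-3,-3,-1> → <16,-4,15>

<16,-4,15>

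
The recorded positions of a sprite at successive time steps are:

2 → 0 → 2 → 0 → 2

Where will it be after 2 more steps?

2

Consecutive displacements -2, +2, -2, +2 scale by a factor of -1 each step.
step 5: 2 − 2 → 0
step 6: 0 + 2 → 2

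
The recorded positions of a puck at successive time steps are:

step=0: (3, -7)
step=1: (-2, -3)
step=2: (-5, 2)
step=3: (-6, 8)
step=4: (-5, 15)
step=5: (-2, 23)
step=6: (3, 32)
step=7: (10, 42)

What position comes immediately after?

Taking differences between consecutive positions: (-5, +4), (-3, +5), (-1, +6), (+1, +7), (+3, +8), (+5, +9), (+7, +10). These grow by (+2, +1) each step.
step 8: (10, 42) + (+9, +11) → (19, 53)

(19, 53)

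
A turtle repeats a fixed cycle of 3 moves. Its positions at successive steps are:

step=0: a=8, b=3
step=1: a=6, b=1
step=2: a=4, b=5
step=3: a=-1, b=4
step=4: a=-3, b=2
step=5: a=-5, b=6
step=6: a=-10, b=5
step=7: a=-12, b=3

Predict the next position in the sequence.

The moves between consecutive positions are (-2, -2), (-2, +4), (-5, -1), (-2, -2), (-2, +4), (-5, -1), (-2, -2); they repeat the 3-cycle [(-2, -2), (-2, +4), (-5, -1)].
step 8: apply (-2, +4) → a=-14, b=7

a=-14, b=7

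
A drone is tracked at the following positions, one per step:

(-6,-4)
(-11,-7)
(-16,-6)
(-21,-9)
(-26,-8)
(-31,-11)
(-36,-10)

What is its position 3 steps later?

(-51,-15)

Step-to-step displacements: (-5,-3), (-5,+1), (-5,-3), (-5,+1), (-5,-3), (-5,+1) — a repeating cycle of length 2.
step 7: apply (-5,-3) → (-41,-13)
step 8: apply (-5,+1) → (-46,-12)
step 9: apply (-5,-3) → (-51,-15)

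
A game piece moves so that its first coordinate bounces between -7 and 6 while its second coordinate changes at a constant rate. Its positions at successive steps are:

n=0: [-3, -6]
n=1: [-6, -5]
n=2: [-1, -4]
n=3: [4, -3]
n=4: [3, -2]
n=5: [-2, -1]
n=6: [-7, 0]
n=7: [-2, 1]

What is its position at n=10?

[-1, 4]

The first coordinate travels 5 per step and bounces off the walls at -7 and 6.
  step 8: -2 → 3
  step 9: 3 → 4
  step 10: 4 → -1
The second coordinate changes by +1 each step: at step 10 it is 4.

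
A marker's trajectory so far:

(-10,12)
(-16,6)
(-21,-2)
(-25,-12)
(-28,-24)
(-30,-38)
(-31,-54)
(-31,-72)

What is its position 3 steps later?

(-25,-138)

First differences are (-6,-6), (-5,-8), (-4,-10), (-3,-12), (-2,-14), (-1,-16), (+0,-18); their common second difference is (+1,-2) (constant acceleration).
step 8: (-31,-72) + (+1,-20) → (-30,-92)
step 9: (-30,-92) + (+2,-22) → (-28,-114)
step 10: (-28,-114) + (+3,-24) → (-25,-138)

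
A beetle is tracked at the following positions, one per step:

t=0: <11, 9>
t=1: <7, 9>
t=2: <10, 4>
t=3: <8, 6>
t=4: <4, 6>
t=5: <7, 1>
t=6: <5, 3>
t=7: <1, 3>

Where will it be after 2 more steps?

<2, 0>

The moves between consecutive positions are <-4, +0>, <+3, -5>, <-2, +2>, <-4, +0>, <+3, -5>, <-2, +2>, <-4, +0>; they repeat the 3-cycle [<-4, +0>, <+3, -5>, <-2, +2>].
step 8: apply <+3, -5> → <4, -2>
step 9: apply <-2, +2> → <2, 0>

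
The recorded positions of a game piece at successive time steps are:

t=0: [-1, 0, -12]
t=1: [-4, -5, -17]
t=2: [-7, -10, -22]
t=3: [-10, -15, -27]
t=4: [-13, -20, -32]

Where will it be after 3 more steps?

Constant displacement of [-3, -5, -5] per step.
step 5: [-13, -20, -32] + [-3, -5, -5] → [-16, -25, -37]
step 6: [-16, -25, -37] + [-3, -5, -5] → [-19, -30, -42]
step 7: [-19, -30, -42] + [-3, -5, -5] → [-22, -35, -47]

[-22, -35, -47]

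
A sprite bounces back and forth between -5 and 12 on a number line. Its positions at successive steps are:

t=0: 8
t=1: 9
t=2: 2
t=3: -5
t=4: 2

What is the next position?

The value travels 7 per step and bounces off the walls at -5 and 12.
  step 5: 2 → 9

9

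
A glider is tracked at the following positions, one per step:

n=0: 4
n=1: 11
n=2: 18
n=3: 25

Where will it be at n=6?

46

The position changes by +7 every step.
step 4: 25 + 7 → 32
step 5: 32 + 7 → 39
step 6: 39 + 7 → 46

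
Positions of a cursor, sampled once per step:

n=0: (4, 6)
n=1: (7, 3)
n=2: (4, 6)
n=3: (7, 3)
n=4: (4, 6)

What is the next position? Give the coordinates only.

The jumps are (+3, -3), (-3, +3), (+3, -3), (-3, +3) — a geometric progression with ratio -1.
step 5: (4, 6) + (+3, -3) → (7, 3)

(7, 3)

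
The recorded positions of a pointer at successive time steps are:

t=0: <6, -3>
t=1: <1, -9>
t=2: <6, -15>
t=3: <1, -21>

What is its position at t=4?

<6, -27>

First: cycles through 6, 1 every 2 steps. Step 4 lands at position 0 of the cycle → 6.
Second: linear, -6 per step → -27 at step 4.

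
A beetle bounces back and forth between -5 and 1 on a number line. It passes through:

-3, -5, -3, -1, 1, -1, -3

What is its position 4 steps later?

1

The value travels 2 per step and bounces off the walls at -5 and 1.
  step 7: -3 → -5
  step 8: -5 → -3
  step 9: -3 → -1
  step 10: -1 → 1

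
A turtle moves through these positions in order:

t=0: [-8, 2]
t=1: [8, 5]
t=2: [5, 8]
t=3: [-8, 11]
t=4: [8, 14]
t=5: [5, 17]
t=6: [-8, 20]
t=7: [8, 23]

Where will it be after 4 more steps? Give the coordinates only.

[5, 35]

The first coordinate repeats the cycle [-8, 8, 5] with period 3; step 11 mod 3 = 2, giving 5.
The second coordinate changes by +3 each step, so at step 11 it is 2 + 11·(3) = 35.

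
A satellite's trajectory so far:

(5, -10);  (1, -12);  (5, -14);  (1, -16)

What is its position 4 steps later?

(1, -24)

The first coordinate repeats the cycle [5, 1] with period 2; step 7 mod 2 = 1, giving 1.
The second coordinate changes by -2 each step, so at step 7 it is -10 + 7·(-2) = -24.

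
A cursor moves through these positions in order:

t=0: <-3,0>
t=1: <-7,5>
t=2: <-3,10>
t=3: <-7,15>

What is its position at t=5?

<-7,25>

The first coordinate repeats the cycle [-3, -7] with period 2; step 5 mod 2 = 1, giving -7.
The second coordinate changes by +5 each step, so at step 5 it is 0 + 5·(5) = 25.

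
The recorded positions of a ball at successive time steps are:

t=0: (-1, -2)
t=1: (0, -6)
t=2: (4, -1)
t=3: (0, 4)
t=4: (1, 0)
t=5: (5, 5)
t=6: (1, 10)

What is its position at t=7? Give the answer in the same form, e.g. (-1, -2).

(2, 6)

Step-to-step displacements: (+1, -4), (+4, +5), (-4, +5), (+1, -4), (+4, +5), (-4, +5) — a repeating cycle of length 3.
step 7: apply (+1, -4) → (2, 6)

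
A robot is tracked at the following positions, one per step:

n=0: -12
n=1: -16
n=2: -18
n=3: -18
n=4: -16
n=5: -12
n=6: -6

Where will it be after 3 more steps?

24

Taking differences between consecutive positions: -4, -2, +0, +2, +4, +6. These grow by +2 each step.
step 7: -6 + 8 → 2
step 8: 2 + 10 → 12
step 9: 12 + 12 → 24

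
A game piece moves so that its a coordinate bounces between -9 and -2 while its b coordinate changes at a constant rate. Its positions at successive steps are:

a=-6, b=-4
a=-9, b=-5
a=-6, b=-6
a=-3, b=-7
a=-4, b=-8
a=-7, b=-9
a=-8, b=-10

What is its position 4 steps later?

a=-8, b=-14

The a coordinate travels 3 per step and bounces off the walls at -9 and -2.
  step 7: -8 → -5
  step 8: -5 → -2
  step 9: -2 → -5
  step 10: -5 → -8
The b coordinate changes by -1 each step: at step 10 it is -14.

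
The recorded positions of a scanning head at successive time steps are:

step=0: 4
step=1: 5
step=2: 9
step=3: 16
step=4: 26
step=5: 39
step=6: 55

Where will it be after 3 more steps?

First differences are +1, +4, +7, +10, +13, +16; their common second difference is +3 (constant acceleration).
step 7: 55 + 19 → 74
step 8: 74 + 22 → 96
step 9: 96 + 25 → 121

121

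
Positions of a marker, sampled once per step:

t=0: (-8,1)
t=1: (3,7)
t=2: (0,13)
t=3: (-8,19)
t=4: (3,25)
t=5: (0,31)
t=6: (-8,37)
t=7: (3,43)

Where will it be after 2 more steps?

The first coordinate repeats the cycle [-8, 3, 0] with period 3; step 9 mod 3 = 0, giving -8.
The second coordinate changes by +6 each step, so at step 9 it is 1 + 9·(6) = 55.

(-8,55)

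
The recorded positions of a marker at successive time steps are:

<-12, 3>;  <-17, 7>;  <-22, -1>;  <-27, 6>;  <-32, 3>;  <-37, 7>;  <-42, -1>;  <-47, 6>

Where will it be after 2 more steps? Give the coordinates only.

First: linear, -5 per step → -57 at step 9.
Second: cycles through 3, 7, -1, 6 every 4 steps. Step 9 lands at position 1 of the cycle → 7.

<-57, 7>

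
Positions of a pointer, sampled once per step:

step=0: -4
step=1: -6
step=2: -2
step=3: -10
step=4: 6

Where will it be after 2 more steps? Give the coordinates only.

38

Consecutive displacements -2, +4, -8, +16 scale by a factor of -2 each step.
step 5: 6 − 32 → -26
step 6: -26 + 64 → 38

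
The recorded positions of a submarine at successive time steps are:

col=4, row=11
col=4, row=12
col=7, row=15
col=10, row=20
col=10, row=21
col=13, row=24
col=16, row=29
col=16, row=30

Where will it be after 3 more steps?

Differencing gives (+0,+1), (+3,+3), (+3,+5), (+0,+1), (+3,+3), (+3,+5), (+0,+1). This is the pattern (+0,+1), (+3,+3), (+3,+5) repeated.
step 8: apply (+3,+3) → col=19, row=33
step 9: apply (+3,+5) → col=22, row=38
step 10: apply (+0,+1) → col=22, row=39

col=22, row=39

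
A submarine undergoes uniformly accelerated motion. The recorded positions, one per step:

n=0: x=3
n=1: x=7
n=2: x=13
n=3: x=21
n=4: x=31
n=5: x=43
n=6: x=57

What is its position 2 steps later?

x=91

Successive displacements: +4, +6, +8, +10, +12, +14 — each changes by +2.
step 7: 57 + 16 → x=73
step 8: 73 + 18 → x=91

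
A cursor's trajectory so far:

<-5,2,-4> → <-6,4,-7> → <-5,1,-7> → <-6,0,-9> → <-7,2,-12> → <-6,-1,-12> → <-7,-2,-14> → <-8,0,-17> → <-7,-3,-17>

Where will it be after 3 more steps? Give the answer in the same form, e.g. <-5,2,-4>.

Differencing gives <-1,+2,-3>, <+1,-3,+0>, <-1,-1,-2>, <-1,+2,-3>, <+1,-3,+0>, <-1,-1,-2>, <-1,+2,-3>, <+1,-3,+0>. This is the pattern <-1,+2,-3>, <+1,-3,+0>, <-1,-1,-2> repeated.
step 9: apply <-1,-1,-2> → <-8,-4,-19>
step 10: apply <-1,+2,-3> → <-9,-2,-22>
step 11: apply <+1,-3,+0> → <-8,-5,-22>

<-8,-5,-22>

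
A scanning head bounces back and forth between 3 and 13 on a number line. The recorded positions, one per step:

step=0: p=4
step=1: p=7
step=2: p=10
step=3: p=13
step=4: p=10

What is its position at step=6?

p=4

The value travels 3 per step and bounces off the walls at 3 and 13.
  step 5: 10 → 7
  step 6: 7 → 4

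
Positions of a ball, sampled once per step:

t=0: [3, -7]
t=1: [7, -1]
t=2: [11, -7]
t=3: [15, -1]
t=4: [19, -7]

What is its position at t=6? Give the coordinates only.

[27, -7]

The first coordinate changes by +4 each step, so at step 6 it is 3 + 6·(4) = 27.
The second coordinate repeats the cycle [-7, -1] with period 2; step 6 mod 2 = 0, giving -7.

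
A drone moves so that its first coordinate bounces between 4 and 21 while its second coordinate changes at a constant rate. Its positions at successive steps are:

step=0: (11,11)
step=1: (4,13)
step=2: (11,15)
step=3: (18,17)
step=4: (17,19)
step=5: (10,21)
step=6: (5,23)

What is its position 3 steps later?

The first coordinate travels 7 per step and bounces off the walls at 4 and 21.
  step 7: 5 → 12
  step 8: 12 → 19
  step 9: 19 → 16
The second coordinate changes by +2 each step: at step 9 it is 29.

(16,29)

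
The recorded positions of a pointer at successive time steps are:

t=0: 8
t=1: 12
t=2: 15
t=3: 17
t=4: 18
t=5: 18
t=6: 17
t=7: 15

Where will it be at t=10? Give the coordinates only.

First differences are +4, +3, +2, +1, +0, -1, -2; their common second difference is -1 (constant acceleration).
step 8: 15 − 3 → 12
step 9: 12 − 4 → 8
step 10: 8 − 5 → 3

3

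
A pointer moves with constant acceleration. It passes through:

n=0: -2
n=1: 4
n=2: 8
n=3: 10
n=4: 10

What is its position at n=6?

4

Taking differences between consecutive positions: +6, +4, +2, +0. These grow by -2 each step.
step 5: 10 − 2 → 8
step 6: 8 − 4 → 4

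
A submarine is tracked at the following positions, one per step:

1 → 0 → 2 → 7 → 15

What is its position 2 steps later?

40

Taking differences between consecutive positions: -1, +2, +5, +8. These grow by +3 each step.
step 5: 15 + 11 → 26
step 6: 26 + 14 → 40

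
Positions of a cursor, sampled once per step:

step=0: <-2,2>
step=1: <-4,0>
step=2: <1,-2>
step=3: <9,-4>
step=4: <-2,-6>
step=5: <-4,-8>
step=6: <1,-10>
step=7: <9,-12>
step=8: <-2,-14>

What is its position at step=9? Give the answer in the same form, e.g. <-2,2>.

<-4,-16>

The first coordinate repeats the cycle [-2, -4, 1, 9] with period 4; step 9 mod 4 = 1, giving -4.
The second coordinate changes by -2 each step, so at step 9 it is 2 + 9·(-2) = -16.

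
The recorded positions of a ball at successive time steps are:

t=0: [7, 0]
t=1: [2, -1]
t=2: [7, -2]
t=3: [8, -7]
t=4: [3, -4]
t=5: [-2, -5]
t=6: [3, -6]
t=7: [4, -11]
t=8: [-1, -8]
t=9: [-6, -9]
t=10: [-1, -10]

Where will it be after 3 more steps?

Step-to-step displacements: [-5, -1], [+5, -1], [+1, -5], [-5, +3], [-5, -1], [+5, -1], [+1, -5], [-5, +3], [-5, -1], [+5, -1] — a repeating cycle of length 4.
step 11: apply [+1, -5] → [0, -15]
step 12: apply [-5, +3] → [-5, -12]
step 13: apply [-5, -1] → [-10, -13]

[-10, -13]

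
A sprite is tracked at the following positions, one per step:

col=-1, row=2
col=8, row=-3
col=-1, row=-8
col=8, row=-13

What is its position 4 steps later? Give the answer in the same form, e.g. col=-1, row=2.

Col: cycles through -1, 8 every 2 steps. Step 7 lands at position 1 of the cycle → 8.
Row: linear, -5 per step → -33 at step 7.

col=8, row=-33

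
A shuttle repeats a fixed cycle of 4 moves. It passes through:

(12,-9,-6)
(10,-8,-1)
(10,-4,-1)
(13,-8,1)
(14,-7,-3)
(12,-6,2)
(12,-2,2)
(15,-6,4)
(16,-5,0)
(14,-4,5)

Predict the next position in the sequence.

Step-to-step displacements: (-2,+1,+5), (+0,+4,+0), (+3,-4,+2), (+1,+1,-4), (-2,+1,+5), (+0,+4,+0), (+3,-4,+2), (+1,+1,-4), (-2,+1,+5) — a repeating cycle of length 4.
step 10: apply (+0,+4,+0) → (14,0,5)

(14,0,5)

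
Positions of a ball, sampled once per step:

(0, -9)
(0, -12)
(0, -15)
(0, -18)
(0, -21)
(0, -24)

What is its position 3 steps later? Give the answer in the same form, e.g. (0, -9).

The position changes by (+0, -3) every step.
step 6: (0, -24) + (+0, -3) → (0, -27)
step 7: (0, -27) + (+0, -3) → (0, -30)
step 8: (0, -30) + (+0, -3) → (0, -33)

(0, -33)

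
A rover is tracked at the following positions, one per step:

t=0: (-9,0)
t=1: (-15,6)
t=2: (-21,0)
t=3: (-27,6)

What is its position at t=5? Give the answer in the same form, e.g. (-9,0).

(-39,6)

First: linear, -6 per step → -39 at step 5.
Second: cycles through 0, 6 every 2 steps. Step 5 lands at position 1 of the cycle → 6.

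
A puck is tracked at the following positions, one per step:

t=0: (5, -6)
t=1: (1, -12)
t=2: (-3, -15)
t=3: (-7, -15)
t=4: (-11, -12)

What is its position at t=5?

Successive displacements: (-4, -6), (-4, -3), (-4, +0), (-4, +3) — each changes by (+0, +3).
step 5: (-11, -12) + (-4, +6) → (-15, -6)

(-15, -6)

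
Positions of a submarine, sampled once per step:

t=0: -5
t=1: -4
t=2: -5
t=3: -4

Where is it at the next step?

-5

Step-to-step displacements: +1, -1, +1; each is -1× the previous.
step 4: -4 − 1 → -5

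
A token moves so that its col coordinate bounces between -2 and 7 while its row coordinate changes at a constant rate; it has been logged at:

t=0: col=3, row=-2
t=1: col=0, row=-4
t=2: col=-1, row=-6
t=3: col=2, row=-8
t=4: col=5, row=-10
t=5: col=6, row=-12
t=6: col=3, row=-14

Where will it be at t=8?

The col coordinate travels 3 per step and bounces off the walls at -2 and 7.
  step 7: 3 → 0
  step 8: 0 → -1
The row coordinate changes by -2 each step: at step 8 it is -18.

col=-1, row=-18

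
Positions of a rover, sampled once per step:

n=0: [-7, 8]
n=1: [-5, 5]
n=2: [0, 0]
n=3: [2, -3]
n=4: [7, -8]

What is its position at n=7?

[16, -19]

Step-to-step displacements: [+2, -3], [+5, -5], [+2, -3], [+5, -5] — a repeating cycle of length 2.
step 5: apply [+2, -3] → [9, -11]
step 6: apply [+5, -5] → [14, -16]
step 7: apply [+2, -3] → [16, -19]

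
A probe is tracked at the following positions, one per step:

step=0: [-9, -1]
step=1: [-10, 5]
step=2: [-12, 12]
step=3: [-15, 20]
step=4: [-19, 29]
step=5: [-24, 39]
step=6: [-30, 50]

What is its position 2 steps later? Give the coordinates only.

[-45, 75]

First differences are [-1, +6], [-2, +7], [-3, +8], [-4, +9], [-5, +10], [-6, +11]; their common second difference is [-1, +1] (constant acceleration).
step 7: [-30, 50] + [-7, +12] → [-37, 62]
step 8: [-37, 62] + [-8, +13] → [-45, 75]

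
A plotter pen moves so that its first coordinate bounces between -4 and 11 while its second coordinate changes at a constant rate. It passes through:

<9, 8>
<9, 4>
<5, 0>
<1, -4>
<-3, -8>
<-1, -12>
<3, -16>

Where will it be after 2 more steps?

<11, -24>

The first coordinate reflects between -4 and 11, moving 4 per step.
  step 7: 3 → 7
  step 8: 7 → 11
The second coordinate changes by -4 each step: at step 8 it is -24.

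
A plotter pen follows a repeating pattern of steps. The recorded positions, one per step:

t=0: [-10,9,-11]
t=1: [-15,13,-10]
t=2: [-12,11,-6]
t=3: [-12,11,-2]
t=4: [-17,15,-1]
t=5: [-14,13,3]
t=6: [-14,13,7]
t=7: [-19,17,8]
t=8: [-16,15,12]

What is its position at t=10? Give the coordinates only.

[-21,19,17]

The moves between consecutive positions are [-5,+4,+1], [+3,-2,+4], [+0,+0,+4], [-5,+4,+1], [+3,-2,+4], [+0,+0,+4], [-5,+4,+1], [+3,-2,+4]; they repeat the 3-cycle [[-5,+4,+1], [+3,-2,+4], [+0,+0,+4]].
step 9: apply [+0,+0,+4] → [-16,15,16]
step 10: apply [-5,+4,+1] → [-21,19,17]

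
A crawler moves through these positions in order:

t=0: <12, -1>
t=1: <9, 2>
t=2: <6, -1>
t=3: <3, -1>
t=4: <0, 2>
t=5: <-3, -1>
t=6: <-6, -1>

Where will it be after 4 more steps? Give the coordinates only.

<-18, 2>

The first coordinate changes by -3 each step, so at step 10 it is 12 + 10·(-3) = -18.
The second coordinate repeats the cycle [-1, 2, -1] with period 3; step 10 mod 3 = 1, giving 2.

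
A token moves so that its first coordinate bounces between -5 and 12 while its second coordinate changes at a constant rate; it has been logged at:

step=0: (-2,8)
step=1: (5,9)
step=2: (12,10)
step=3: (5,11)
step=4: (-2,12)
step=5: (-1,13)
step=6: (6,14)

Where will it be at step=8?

The first coordinate reflects between -5 and 12, moving 7 per step.
  step 7: 6 → 11
  step 8: 11 → 4
The second coordinate changes by +1 each step: at step 8 it is 16.

(4,16)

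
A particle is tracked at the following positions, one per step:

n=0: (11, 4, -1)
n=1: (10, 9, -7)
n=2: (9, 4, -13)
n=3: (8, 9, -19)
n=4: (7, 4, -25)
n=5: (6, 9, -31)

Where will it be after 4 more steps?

First: linear, -1 per step → 2 at step 9.
Second: cycles through 4, 9 every 2 steps. Step 9 lands at position 1 of the cycle → 9.
Third: linear, -6 per step → -55 at step 9.

(2, 9, -55)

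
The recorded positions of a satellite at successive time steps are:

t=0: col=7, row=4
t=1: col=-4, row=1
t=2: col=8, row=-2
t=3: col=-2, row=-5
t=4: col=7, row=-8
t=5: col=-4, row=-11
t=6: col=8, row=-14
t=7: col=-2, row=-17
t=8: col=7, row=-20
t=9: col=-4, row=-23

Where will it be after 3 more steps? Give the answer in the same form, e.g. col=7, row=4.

col=7, row=-32

The col coordinate repeats the cycle [7, -4, 8, -2] with period 4; step 12 mod 4 = 0, giving 7.
The row coordinate changes by -3 each step, so at step 12 it is 4 + 12·(-3) = -32.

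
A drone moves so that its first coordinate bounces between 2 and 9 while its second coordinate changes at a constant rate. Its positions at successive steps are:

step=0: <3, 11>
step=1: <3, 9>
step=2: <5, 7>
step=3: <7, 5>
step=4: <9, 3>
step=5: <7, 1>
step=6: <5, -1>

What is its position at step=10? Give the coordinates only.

<7, -9>

The first coordinate travels 2 per step and bounces off the walls at 2 and 9.
  step 7: 5 → 3
  step 8: 3 → 3
  step 9: 3 → 5
  step 10: 5 → 7
The second coordinate changes by -2 each step: at step 10 it is -9.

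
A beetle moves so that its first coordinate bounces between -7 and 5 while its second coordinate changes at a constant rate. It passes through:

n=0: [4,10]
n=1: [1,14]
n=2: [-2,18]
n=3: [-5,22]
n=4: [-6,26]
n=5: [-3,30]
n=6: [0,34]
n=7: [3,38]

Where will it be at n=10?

[-2,50]

The first coordinate travels 3 per step and bounces off the walls at -7 and 5.
  step 8: 3 → 4
  step 9: 4 → 1
  step 10: 1 → -2
The second coordinate changes by +4 each step: at step 10 it is 50.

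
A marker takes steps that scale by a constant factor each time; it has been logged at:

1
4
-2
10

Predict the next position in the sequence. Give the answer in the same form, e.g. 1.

-14

The jumps are +3, -6, +12 — a geometric progression with ratio -2.
step 4: 10 − 24 → -14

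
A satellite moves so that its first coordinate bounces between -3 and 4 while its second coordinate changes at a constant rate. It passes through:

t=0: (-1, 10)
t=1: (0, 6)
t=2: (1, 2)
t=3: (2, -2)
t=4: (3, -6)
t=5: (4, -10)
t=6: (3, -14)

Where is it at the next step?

The first coordinate reflects between -3 and 4, moving 1 per step.
  step 7: 3 → 2
The second coordinate changes by -4 each step: at step 7 it is -18.

(2, -18)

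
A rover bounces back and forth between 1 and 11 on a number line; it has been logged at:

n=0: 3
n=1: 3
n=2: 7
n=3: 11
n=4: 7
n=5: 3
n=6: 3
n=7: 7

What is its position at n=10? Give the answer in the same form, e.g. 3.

3

The value travels 4 per step and bounces off the walls at 1 and 11.
  step 8: 7 → 11
  step 9: 11 → 7
  step 10: 7 → 3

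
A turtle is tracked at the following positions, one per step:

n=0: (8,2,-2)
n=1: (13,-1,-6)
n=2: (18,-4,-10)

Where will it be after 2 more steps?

(28,-10,-18)

The position changes by (+5,-3,-4) every step.
step 3: (18,-4,-10) + (+5,-3,-4) → (23,-7,-14)
step 4: (23,-7,-14) + (+5,-3,-4) → (28,-10,-18)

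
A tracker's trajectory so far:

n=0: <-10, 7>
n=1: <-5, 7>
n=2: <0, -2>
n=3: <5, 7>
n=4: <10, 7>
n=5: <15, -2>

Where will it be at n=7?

The first coordinate changes by +5 each step, so at step 7 it is -10 + 7·(5) = 25.
The second coordinate repeats the cycle [7, 7, -2] with period 3; step 7 mod 3 = 1, giving 7.

<25, 7>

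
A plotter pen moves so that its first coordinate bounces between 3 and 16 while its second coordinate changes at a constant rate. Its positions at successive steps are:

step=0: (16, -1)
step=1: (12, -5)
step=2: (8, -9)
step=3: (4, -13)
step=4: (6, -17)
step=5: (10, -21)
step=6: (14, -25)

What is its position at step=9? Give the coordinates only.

The first coordinate reflects between 3 and 16, moving 4 per step.
  step 7: 14 → 14
  step 8: 14 → 10
  step 9: 10 → 6
The second coordinate changes by -4 each step: at step 9 it is -37.

(6, -37)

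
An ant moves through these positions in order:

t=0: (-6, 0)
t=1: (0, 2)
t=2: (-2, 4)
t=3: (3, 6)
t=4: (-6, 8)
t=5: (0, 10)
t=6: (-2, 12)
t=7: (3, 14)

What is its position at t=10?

(-2, 20)

The first coordinate repeats the cycle [-6, 0, -2, 3] with period 4; step 10 mod 4 = 2, giving -2.
The second coordinate changes by +2 each step, so at step 10 it is 0 + 10·(2) = 20.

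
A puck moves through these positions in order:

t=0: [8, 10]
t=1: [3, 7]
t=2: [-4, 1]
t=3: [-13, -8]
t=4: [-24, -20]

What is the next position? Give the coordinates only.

[-37, -35]

First differences are [-5, -3], [-7, -6], [-9, -9], [-11, -12]; their common second difference is [-2, -3] (constant acceleration).
step 5: [-24, -20] + [-13, -15] → [-37, -35]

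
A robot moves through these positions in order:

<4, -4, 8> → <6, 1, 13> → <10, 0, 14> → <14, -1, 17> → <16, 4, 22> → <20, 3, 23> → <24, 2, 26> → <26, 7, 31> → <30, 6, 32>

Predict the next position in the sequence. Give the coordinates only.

<34, 5, 35>

The moves between consecutive positions are <+2, +5, +5>, <+4, -1, +1>, <+4, -1, +3>, <+2, +5, +5>, <+4, -1, +1>, <+4, -1, +3>, <+2, +5, +5>, <+4, -1, +1>; they repeat the 3-cycle [<+2, +5, +5>, <+4, -1, +1>, <+4, -1, +3>].
step 9: apply <+4, -1, +3> → <34, 5, 35>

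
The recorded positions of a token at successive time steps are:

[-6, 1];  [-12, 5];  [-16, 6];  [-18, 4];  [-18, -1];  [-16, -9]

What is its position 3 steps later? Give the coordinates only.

Taking differences between consecutive positions: [-6, +4], [-4, +1], [-2, -2], [+0, -5], [+2, -8]. These grow by [+2, -3] each step.
step 6: [-16, -9] + [+4, -11] → [-12, -20]
step 7: [-12, -20] + [+6, -14] → [-6, -34]
step 8: [-6, -34] + [+8, -17] → [2, -51]

[2, -51]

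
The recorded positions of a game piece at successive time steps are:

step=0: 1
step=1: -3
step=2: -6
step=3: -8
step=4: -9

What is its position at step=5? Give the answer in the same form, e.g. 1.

-9

Successive displacements: -4, -3, -2, -1 — each changes by +1.
step 5: -9 + 0 → -9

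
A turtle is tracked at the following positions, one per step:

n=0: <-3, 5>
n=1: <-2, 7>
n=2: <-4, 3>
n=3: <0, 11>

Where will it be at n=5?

Step-to-step displacements: <+1, +2>, <-2, -4>, <+4, +8>; each is -2× the previous.
step 4: <0, 11> + <-8, -16> → <-8, -5>
step 5: <-8, -5> + <+16, +32> → <8, 27>

<8, 27>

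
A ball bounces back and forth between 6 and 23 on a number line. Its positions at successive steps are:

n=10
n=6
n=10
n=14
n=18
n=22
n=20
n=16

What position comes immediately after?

The value reflects between 6 and 23, moving 4 per step.
  step 8: 16 → 12

n=12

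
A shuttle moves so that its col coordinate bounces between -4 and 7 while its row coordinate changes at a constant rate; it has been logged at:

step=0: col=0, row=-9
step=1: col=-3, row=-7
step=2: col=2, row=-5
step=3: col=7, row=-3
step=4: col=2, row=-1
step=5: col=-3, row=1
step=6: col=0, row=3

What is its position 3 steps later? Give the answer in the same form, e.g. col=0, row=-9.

col=-1, row=9

The col coordinate reflects between -4 and 7, moving 5 per step.
  step 7: 0 → 5
  step 8: 5 → 4
  step 9: 4 → -1
The row coordinate changes by +2 each step: at step 9 it is 9.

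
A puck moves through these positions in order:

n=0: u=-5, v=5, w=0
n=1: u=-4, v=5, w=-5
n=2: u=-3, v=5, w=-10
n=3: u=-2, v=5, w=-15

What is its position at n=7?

u=2, v=5, w=-35

Each step adds (+1,+0,-5) to the position.
step 4: u=-2, v=5, w=-15 + (+1,+0,-5) → u=-1, v=5, w=-20
step 5: u=-1, v=5, w=-20 + (+1,+0,-5) → u=0, v=5, w=-25
step 6: u=0, v=5, w=-25 + (+1,+0,-5) → u=1, v=5, w=-30
step 7: u=1, v=5, w=-30 + (+1,+0,-5) → u=2, v=5, w=-35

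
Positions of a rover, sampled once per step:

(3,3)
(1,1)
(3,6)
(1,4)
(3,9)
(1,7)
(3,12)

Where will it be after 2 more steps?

The moves between consecutive positions are (-2,-2), (+2,+5), (-2,-2), (+2,+5), (-2,-2), (+2,+5); they repeat the 2-cycle [(-2,-2), (+2,+5)].
step 7: apply (-2,-2) → (1,10)
step 8: apply (+2,+5) → (3,15)

(3,15)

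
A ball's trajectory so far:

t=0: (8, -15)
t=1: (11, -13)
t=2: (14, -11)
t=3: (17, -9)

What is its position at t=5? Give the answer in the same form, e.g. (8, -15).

(23, -5)

Each step adds (+3, +2) to the position.
step 4: (17, -9) + (+3, +2) → (20, -7)
step 5: (20, -7) + (+3, +2) → (23, -5)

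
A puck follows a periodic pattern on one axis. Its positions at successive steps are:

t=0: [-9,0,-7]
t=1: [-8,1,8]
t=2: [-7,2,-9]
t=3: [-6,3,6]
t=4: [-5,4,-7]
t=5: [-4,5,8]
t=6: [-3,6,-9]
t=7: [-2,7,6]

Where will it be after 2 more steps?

The first coordinate changes by +1 each step, so at step 9 it is -9 + 9·(1) = 0.
The second coordinate changes by +1 each step, so at step 9 it is 0 + 9·(1) = 9.
The third coordinate repeats the cycle [-7, 8, -9, 6] with period 4; step 9 mod 4 = 1, giving 8.

[0,9,8]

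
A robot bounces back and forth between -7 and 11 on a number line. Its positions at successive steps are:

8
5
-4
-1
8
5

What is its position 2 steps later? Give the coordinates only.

-1

The value travels 9 per step and bounces off the walls at -7 and 11.
  step 6: 5 → -4
  step 7: -4 → -1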